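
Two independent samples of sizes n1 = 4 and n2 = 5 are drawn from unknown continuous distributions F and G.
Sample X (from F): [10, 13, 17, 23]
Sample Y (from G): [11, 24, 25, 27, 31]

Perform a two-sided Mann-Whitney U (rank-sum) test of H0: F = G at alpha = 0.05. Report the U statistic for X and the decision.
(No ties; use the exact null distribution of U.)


Step 1: Combine and sort all 9 observations; assign midranks.
sorted (value, group): (10,X), (11,Y), (13,X), (17,X), (23,X), (24,Y), (25,Y), (27,Y), (31,Y)
ranks: 10->1, 11->2, 13->3, 17->4, 23->5, 24->6, 25->7, 27->8, 31->9
Step 2: Rank sum for X: R1 = 1 + 3 + 4 + 5 = 13.
Step 3: U_X = R1 - n1(n1+1)/2 = 13 - 4*5/2 = 13 - 10 = 3.
       U_Y = n1*n2 - U_X = 20 - 3 = 17.
Step 4: No ties, so the exact null distribution of U (based on enumerating the C(9,4) = 126 equally likely rank assignments) gives the two-sided p-value.
Step 5: p-value = 0.111111; compare to alpha = 0.05. fail to reject H0.

U_X = 3, p = 0.111111, fail to reject H0 at alpha = 0.05.


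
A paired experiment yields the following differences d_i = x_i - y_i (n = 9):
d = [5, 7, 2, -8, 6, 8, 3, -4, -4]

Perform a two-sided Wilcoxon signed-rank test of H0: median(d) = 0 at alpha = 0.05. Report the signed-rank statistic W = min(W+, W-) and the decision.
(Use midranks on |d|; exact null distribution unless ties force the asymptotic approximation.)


Step 1: Drop any zero differences (none here) and take |d_i|.
|d| = [5, 7, 2, 8, 6, 8, 3, 4, 4]
Step 2: Midrank |d_i| (ties get averaged ranks).
ranks: |5|->5, |7|->7, |2|->1, |8|->8.5, |6|->6, |8|->8.5, |3|->2, |4|->3.5, |4|->3.5
Step 3: Attach original signs; sum ranks with positive sign and with negative sign.
W+ = 5 + 7 + 1 + 6 + 8.5 + 2 = 29.5
W- = 8.5 + 3.5 + 3.5 = 15.5
(Check: W+ + W- = 45 should equal n(n+1)/2 = 45.)
Step 4: Test statistic W = min(W+, W-) = 15.5.
Step 5: Ties in |d|, so use the tie-corrected normal approximation.
        E[W] = n(n+1)/4 = 9*10/4 = 22.5.
        Tie groups: |d|=4 (t=2), |d|=8 (t=2); sum(t^3 - t) = 12.
        Var[W] = n(n+1)(2n+1)/24 - sum(t^3-t)/48 = 1710/24 - 12/48 = 71.
        z = (W - E[W]) / sqrt(Var[W]) = (15.5 - 22.5) / 8.4261 = -0.8307.
        Two-sided p = 2*Phi(z) = 0.406116.
Step 6: alpha = 0.05. fail to reject H0.

W+ = 29.5, W- = 15.5, W = min = 15.5, p = 0.406116, fail to reject H0.


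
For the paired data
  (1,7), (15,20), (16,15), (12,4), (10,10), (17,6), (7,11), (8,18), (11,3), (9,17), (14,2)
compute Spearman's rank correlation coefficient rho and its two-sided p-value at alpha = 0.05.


Step 1: Rank x and y separately (midranks; no ties here).
rank(x): 1->1, 15->9, 16->10, 12->7, 10->5, 17->11, 7->2, 8->3, 11->6, 9->4, 14->8
rank(y): 7->5, 20->11, 15->8, 4->3, 10->6, 6->4, 11->7, 18->10, 3->2, 17->9, 2->1
Step 2: d_i = R_x(i) - R_y(i); compute d_i^2.
  (1-5)^2=16, (9-11)^2=4, (10-8)^2=4, (7-3)^2=16, (5-6)^2=1, (11-4)^2=49, (2-7)^2=25, (3-10)^2=49, (6-2)^2=16, (4-9)^2=25, (8-1)^2=49
sum(d^2) = 254.
Step 3: rho = 1 - 6*254 / (11*(11^2 - 1)) = 1 - 1524/1320 = -0.154545.
Step 4: Under H0, t = rho * sqrt((n-2)/(1-rho^2)) = -0.4693 ~ t(9).
Step 5: Two-sided p-value from the t-distribution with 9 df = 0.650034.
Step 6: alpha = 0.05. fail to reject H0.

rho = -0.1545, p = 0.650034, fail to reject H0 at alpha = 0.05.


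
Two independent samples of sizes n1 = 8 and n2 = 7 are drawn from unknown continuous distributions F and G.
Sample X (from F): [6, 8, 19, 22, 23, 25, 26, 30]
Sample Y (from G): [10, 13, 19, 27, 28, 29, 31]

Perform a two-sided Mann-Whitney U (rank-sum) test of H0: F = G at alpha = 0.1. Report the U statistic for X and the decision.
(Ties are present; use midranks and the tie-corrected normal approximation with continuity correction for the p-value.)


Step 1: Combine and sort all 15 observations; assign midranks.
sorted (value, group): (6,X), (8,X), (10,Y), (13,Y), (19,X), (19,Y), (22,X), (23,X), (25,X), (26,X), (27,Y), (28,Y), (29,Y), (30,X), (31,Y)
ranks: 6->1, 8->2, 10->3, 13->4, 19->5.5, 19->5.5, 22->7, 23->8, 25->9, 26->10, 27->11, 28->12, 29->13, 30->14, 31->15
Step 2: Rank sum for X: R1 = 1 + 2 + 5.5 + 7 + 8 + 9 + 10 + 14 = 56.5.
Step 3: U_X = R1 - n1(n1+1)/2 = 56.5 - 8*9/2 = 56.5 - 36 = 20.5.
       U_Y = n1*n2 - U_X = 56 - 20.5 = 35.5.
Step 4: Ties are present, so use the tie-corrected normal approximation (with continuity correction) for the p-value.
Step 5: p-value = 0.417471; compare to alpha = 0.1. fail to reject H0.

U_X = 20.5, p = 0.417471, fail to reject H0 at alpha = 0.1.


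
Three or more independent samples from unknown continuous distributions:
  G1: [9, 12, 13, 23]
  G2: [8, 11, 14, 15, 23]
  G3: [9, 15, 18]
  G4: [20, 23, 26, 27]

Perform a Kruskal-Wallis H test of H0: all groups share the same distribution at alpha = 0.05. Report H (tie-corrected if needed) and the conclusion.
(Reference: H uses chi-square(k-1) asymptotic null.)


Step 1: Combine all N = 16 observations and assign midranks.
sorted (value, group, rank): (8,G2,1), (9,G1,2.5), (9,G3,2.5), (11,G2,4), (12,G1,5), (13,G1,6), (14,G2,7), (15,G2,8.5), (15,G3,8.5), (18,G3,10), (20,G4,11), (23,G1,13), (23,G2,13), (23,G4,13), (26,G4,15), (27,G4,16)
Step 2: Sum ranks within each group.
R_1 = 26.5 (n_1 = 4)
R_2 = 33.5 (n_2 = 5)
R_3 = 21 (n_3 = 3)
R_4 = 55 (n_4 = 4)
Step 3: H = 12/(N(N+1)) * sum(R_i^2/n_i) - 3(N+1)
     = 12/(16*17) * (26.5^2/4 + 33.5^2/5 + 21^2/3 + 55^2/4) - 3*17
     = 0.044118 * 1303.26 - 51
     = 6.496875.
Step 4: Ties present; correction factor C = 1 - 36/(16^3 - 16) = 0.991176. Corrected H = 6.496875 / 0.991176 = 6.554711.
Step 5: Under H0, H ~ chi^2(3); p-value = 0.087530.
Step 6: alpha = 0.05. fail to reject H0.

H = 6.5547, df = 3, p = 0.087530, fail to reject H0.


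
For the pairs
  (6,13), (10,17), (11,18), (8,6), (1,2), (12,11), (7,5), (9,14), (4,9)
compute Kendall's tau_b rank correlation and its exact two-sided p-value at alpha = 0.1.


Step 1: Enumerate the 36 unordered pairs (i,j) with i<j and classify each by sign(x_j-x_i) * sign(y_j-y_i).
  (1,2):dx=+4,dy=+4->C; (1,3):dx=+5,dy=+5->C; (1,4):dx=+2,dy=-7->D; (1,5):dx=-5,dy=-11->C
  (1,6):dx=+6,dy=-2->D; (1,7):dx=+1,dy=-8->D; (1,8):dx=+3,dy=+1->C; (1,9):dx=-2,dy=-4->C
  (2,3):dx=+1,dy=+1->C; (2,4):dx=-2,dy=-11->C; (2,5):dx=-9,dy=-15->C; (2,6):dx=+2,dy=-6->D
  (2,7):dx=-3,dy=-12->C; (2,8):dx=-1,dy=-3->C; (2,9):dx=-6,dy=-8->C; (3,4):dx=-3,dy=-12->C
  (3,5):dx=-10,dy=-16->C; (3,6):dx=+1,dy=-7->D; (3,7):dx=-4,dy=-13->C; (3,8):dx=-2,dy=-4->C
  (3,9):dx=-7,dy=-9->C; (4,5):dx=-7,dy=-4->C; (4,6):dx=+4,dy=+5->C; (4,7):dx=-1,dy=-1->C
  (4,8):dx=+1,dy=+8->C; (4,9):dx=-4,dy=+3->D; (5,6):dx=+11,dy=+9->C; (5,7):dx=+6,dy=+3->C
  (5,8):dx=+8,dy=+12->C; (5,9):dx=+3,dy=+7->C; (6,7):dx=-5,dy=-6->C; (6,8):dx=-3,dy=+3->D
  (6,9):dx=-8,dy=-2->C; (7,8):dx=+2,dy=+9->C; (7,9):dx=-3,dy=+4->D; (8,9):dx=-5,dy=-5->C
Step 2: C = 28, D = 8, total pairs = 36.
Step 3: tau = (C - D)/(n(n-1)/2) = (28 - 8)/36 = 0.555556.
Step 4: Exact two-sided p-value (enumerate n! = 362880 permutations of y under H0): p = 0.044615.
Step 5: alpha = 0.1. reject H0.

tau_b = 0.5556 (C=28, D=8), p = 0.044615, reject H0.


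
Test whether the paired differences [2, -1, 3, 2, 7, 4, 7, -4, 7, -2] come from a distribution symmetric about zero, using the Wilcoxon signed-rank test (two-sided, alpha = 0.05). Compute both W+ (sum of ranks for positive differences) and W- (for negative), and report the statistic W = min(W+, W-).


Step 1: Drop any zero differences (none here) and take |d_i|.
|d| = [2, 1, 3, 2, 7, 4, 7, 4, 7, 2]
Step 2: Midrank |d_i| (ties get averaged ranks).
ranks: |2|->3, |1|->1, |3|->5, |2|->3, |7|->9, |4|->6.5, |7|->9, |4|->6.5, |7|->9, |2|->3
Step 3: Attach original signs; sum ranks with positive sign and with negative sign.
W+ = 3 + 5 + 3 + 9 + 6.5 + 9 + 9 = 44.5
W- = 1 + 6.5 + 3 = 10.5
(Check: W+ + W- = 55 should equal n(n+1)/2 = 55.)
Step 4: Test statistic W = min(W+, W-) = 10.5.
Step 5: Ties in |d|, so use the tie-corrected normal approximation.
        E[W] = n(n+1)/4 = 10*11/4 = 27.5.
        Tie groups: |d|=2 (t=3), |d|=4 (t=2), |d|=7 (t=3); sum(t^3 - t) = 54.
        Var[W] = n(n+1)(2n+1)/24 - sum(t^3-t)/48 = 2310/24 - 54/48 = 95.125.
        z = (W - E[W]) / sqrt(Var[W]) = (10.5 - 27.5) / 9.7532 = -1.7430.
        Two-sided p = 2*Phi(z) = 0.081331.
Step 6: alpha = 0.05. fail to reject H0.

W+ = 44.5, W- = 10.5, W = min = 10.5, p = 0.081331, fail to reject H0.


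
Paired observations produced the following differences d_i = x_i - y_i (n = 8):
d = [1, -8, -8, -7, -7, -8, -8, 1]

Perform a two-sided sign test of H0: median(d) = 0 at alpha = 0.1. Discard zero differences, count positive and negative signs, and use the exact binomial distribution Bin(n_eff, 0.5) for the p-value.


Step 1: Discard zero differences. Original n = 8; n_eff = number of nonzero differences = 8.
Nonzero differences (with sign): +1, -8, -8, -7, -7, -8, -8, +1
Step 2: Count signs: positive = 2, negative = 6.
Step 3: Under H0: P(positive) = 0.5, so the number of positives S ~ Bin(8, 0.5).
Step 4: Two-sided exact p-value = sum of Bin(8,0.5) probabilities at or below the observed probability = 0.289062.
Step 5: alpha = 0.1. fail to reject H0.

n_eff = 8, pos = 2, neg = 6, p = 0.289062, fail to reject H0.


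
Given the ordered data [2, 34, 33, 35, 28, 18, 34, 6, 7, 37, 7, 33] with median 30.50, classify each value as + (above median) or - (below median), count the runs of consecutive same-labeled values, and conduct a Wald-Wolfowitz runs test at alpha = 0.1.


Step 1: Compute median = 30.50; label A = above, B = below.
Labels in order: BAAABBABBABA  (n_A = 6, n_B = 6)
Step 2: Count runs R = 8.
Step 3: Under H0 (random ordering), E[R] = 2*n_A*n_B/(n_A+n_B) + 1 = 2*6*6/12 + 1 = 7.0000.
        Var[R] = 2*n_A*n_B*(2*n_A*n_B - n_A - n_B) / ((n_A+n_B)^2 * (n_A+n_B-1)) = 4320/1584 = 2.7273.
        SD[R] = 1.6514.
Step 4: Continuity-corrected z = (R - 0.5 - E[R]) / SD[R] = (8 - 0.5 - 7.0000) / 1.6514 = 0.3028.
Step 5: Two-sided p-value via normal approximation = 2*(1 - Phi(|z|)) = 0.762069.
Step 6: alpha = 0.1. fail to reject H0.

R = 8, z = 0.3028, p = 0.762069, fail to reject H0.


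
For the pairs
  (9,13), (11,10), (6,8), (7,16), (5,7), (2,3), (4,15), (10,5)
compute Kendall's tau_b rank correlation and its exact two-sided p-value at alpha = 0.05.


Step 1: Enumerate the 28 unordered pairs (i,j) with i<j and classify each by sign(x_j-x_i) * sign(y_j-y_i).
  (1,2):dx=+2,dy=-3->D; (1,3):dx=-3,dy=-5->C; (1,4):dx=-2,dy=+3->D; (1,5):dx=-4,dy=-6->C
  (1,6):dx=-7,dy=-10->C; (1,7):dx=-5,dy=+2->D; (1,8):dx=+1,dy=-8->D; (2,3):dx=-5,dy=-2->C
  (2,4):dx=-4,dy=+6->D; (2,5):dx=-6,dy=-3->C; (2,6):dx=-9,dy=-7->C; (2,7):dx=-7,dy=+5->D
  (2,8):dx=-1,dy=-5->C; (3,4):dx=+1,dy=+8->C; (3,5):dx=-1,dy=-1->C; (3,6):dx=-4,dy=-5->C
  (3,7):dx=-2,dy=+7->D; (3,8):dx=+4,dy=-3->D; (4,5):dx=-2,dy=-9->C; (4,6):dx=-5,dy=-13->C
  (4,7):dx=-3,dy=-1->C; (4,8):dx=+3,dy=-11->D; (5,6):dx=-3,dy=-4->C; (5,7):dx=-1,dy=+8->D
  (5,8):dx=+5,dy=-2->D; (6,7):dx=+2,dy=+12->C; (6,8):dx=+8,dy=+2->C; (7,8):dx=+6,dy=-10->D
Step 2: C = 16, D = 12, total pairs = 28.
Step 3: tau = (C - D)/(n(n-1)/2) = (16 - 12)/28 = 0.142857.
Step 4: Exact two-sided p-value (enumerate n! = 40320 permutations of y under H0): p = 0.719544.
Step 5: alpha = 0.05. fail to reject H0.

tau_b = 0.1429 (C=16, D=12), p = 0.719544, fail to reject H0.


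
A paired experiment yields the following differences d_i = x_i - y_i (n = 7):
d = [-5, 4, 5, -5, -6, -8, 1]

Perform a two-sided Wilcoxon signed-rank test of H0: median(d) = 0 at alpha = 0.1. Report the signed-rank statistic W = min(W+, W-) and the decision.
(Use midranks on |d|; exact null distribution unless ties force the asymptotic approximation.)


Step 1: Drop any zero differences (none here) and take |d_i|.
|d| = [5, 4, 5, 5, 6, 8, 1]
Step 2: Midrank |d_i| (ties get averaged ranks).
ranks: |5|->4, |4|->2, |5|->4, |5|->4, |6|->6, |8|->7, |1|->1
Step 3: Attach original signs; sum ranks with positive sign and with negative sign.
W+ = 2 + 4 + 1 = 7
W- = 4 + 4 + 6 + 7 = 21
(Check: W+ + W- = 28 should equal n(n+1)/2 = 28.)
Step 4: Test statistic W = min(W+, W-) = 7.
Step 5: Ties in |d|, so use the tie-corrected normal approximation.
        E[W] = n(n+1)/4 = 7*8/4 = 14.
        Tie groups: |d|=5 (t=3); sum(t^3 - t) = 24.
        Var[W] = n(n+1)(2n+1)/24 - sum(t^3-t)/48 = 840/24 - 24/48 = 34.5.
        z = (W - E[W]) / sqrt(Var[W]) = (7 - 14) / 5.8737 = -1.1918.
        Two-sided p = 2*Phi(z) = 0.233356.
Step 6: alpha = 0.1. fail to reject H0.

W+ = 7, W- = 21, W = min = 7, p = 0.233356, fail to reject H0.


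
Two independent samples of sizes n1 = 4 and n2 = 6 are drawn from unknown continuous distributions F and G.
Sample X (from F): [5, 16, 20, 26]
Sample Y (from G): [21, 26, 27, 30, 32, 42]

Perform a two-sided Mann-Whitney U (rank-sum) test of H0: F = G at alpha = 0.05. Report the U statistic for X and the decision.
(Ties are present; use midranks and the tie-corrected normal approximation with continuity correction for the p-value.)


Step 1: Combine and sort all 10 observations; assign midranks.
sorted (value, group): (5,X), (16,X), (20,X), (21,Y), (26,X), (26,Y), (27,Y), (30,Y), (32,Y), (42,Y)
ranks: 5->1, 16->2, 20->3, 21->4, 26->5.5, 26->5.5, 27->7, 30->8, 32->9, 42->10
Step 2: Rank sum for X: R1 = 1 + 2 + 3 + 5.5 = 11.5.
Step 3: U_X = R1 - n1(n1+1)/2 = 11.5 - 4*5/2 = 11.5 - 10 = 1.5.
       U_Y = n1*n2 - U_X = 24 - 1.5 = 22.5.
Step 4: Ties are present, so use the tie-corrected normal approximation (with continuity correction) for the p-value.
Step 5: p-value = 0.032476; compare to alpha = 0.05. reject H0.

U_X = 1.5, p = 0.032476, reject H0 at alpha = 0.05.


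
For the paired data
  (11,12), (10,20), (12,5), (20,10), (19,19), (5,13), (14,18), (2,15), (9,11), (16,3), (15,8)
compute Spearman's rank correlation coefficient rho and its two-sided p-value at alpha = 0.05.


Step 1: Rank x and y separately (midranks; no ties here).
rank(x): 11->5, 10->4, 12->6, 20->11, 19->10, 5->2, 14->7, 2->1, 9->3, 16->9, 15->8
rank(y): 12->6, 20->11, 5->2, 10->4, 19->10, 13->7, 18->9, 15->8, 11->5, 3->1, 8->3
Step 2: d_i = R_x(i) - R_y(i); compute d_i^2.
  (5-6)^2=1, (4-11)^2=49, (6-2)^2=16, (11-4)^2=49, (10-10)^2=0, (2-7)^2=25, (7-9)^2=4, (1-8)^2=49, (3-5)^2=4, (9-1)^2=64, (8-3)^2=25
sum(d^2) = 286.
Step 3: rho = 1 - 6*286 / (11*(11^2 - 1)) = 1 - 1716/1320 = -0.300000.
Step 4: Under H0, t = rho * sqrt((n-2)/(1-rho^2)) = -0.9435 ~ t(9).
Step 5: Two-sided p-value from the t-distribution with 9 df = 0.370083.
Step 6: alpha = 0.05. fail to reject H0.

rho = -0.3000, p = 0.370083, fail to reject H0 at alpha = 0.05.


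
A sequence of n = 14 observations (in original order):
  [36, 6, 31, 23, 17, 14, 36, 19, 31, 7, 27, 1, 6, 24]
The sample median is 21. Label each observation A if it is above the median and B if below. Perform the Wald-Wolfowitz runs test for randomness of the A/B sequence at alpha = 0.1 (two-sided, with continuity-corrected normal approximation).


Step 1: Compute median = 21; label A = above, B = below.
Labels in order: ABAABBABABABBA  (n_A = 7, n_B = 7)
Step 2: Count runs R = 11.
Step 3: Under H0 (random ordering), E[R] = 2*n_A*n_B/(n_A+n_B) + 1 = 2*7*7/14 + 1 = 8.0000.
        Var[R] = 2*n_A*n_B*(2*n_A*n_B - n_A - n_B) / ((n_A+n_B)^2 * (n_A+n_B-1)) = 8232/2548 = 3.2308.
        SD[R] = 1.7974.
Step 4: Continuity-corrected z = (R - 0.5 - E[R]) / SD[R] = (11 - 0.5 - 8.0000) / 1.7974 = 1.3909.
Step 5: Two-sided p-value via normal approximation = 2*(1 - Phi(|z|)) = 0.164264.
Step 6: alpha = 0.1. fail to reject H0.

R = 11, z = 1.3909, p = 0.164264, fail to reject H0.


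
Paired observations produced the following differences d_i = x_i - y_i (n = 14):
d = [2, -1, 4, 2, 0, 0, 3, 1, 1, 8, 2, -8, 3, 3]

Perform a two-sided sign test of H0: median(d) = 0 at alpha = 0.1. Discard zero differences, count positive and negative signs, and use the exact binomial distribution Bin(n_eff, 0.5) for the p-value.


Step 1: Discard zero differences. Original n = 14; n_eff = number of nonzero differences = 12.
Nonzero differences (with sign): +2, -1, +4, +2, +3, +1, +1, +8, +2, -8, +3, +3
Step 2: Count signs: positive = 10, negative = 2.
Step 3: Under H0: P(positive) = 0.5, so the number of positives S ~ Bin(12, 0.5).
Step 4: Two-sided exact p-value = sum of Bin(12,0.5) probabilities at or below the observed probability = 0.038574.
Step 5: alpha = 0.1. reject H0.

n_eff = 12, pos = 10, neg = 2, p = 0.038574, reject H0.


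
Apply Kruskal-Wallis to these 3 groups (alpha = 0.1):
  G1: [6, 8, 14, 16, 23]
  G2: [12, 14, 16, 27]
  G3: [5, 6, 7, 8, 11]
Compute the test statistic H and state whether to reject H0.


Step 1: Combine all N = 14 observations and assign midranks.
sorted (value, group, rank): (5,G3,1), (6,G1,2.5), (6,G3,2.5), (7,G3,4), (8,G1,5.5), (8,G3,5.5), (11,G3,7), (12,G2,8), (14,G1,9.5), (14,G2,9.5), (16,G1,11.5), (16,G2,11.5), (23,G1,13), (27,G2,14)
Step 2: Sum ranks within each group.
R_1 = 42 (n_1 = 5)
R_2 = 43 (n_2 = 4)
R_3 = 20 (n_3 = 5)
Step 3: H = 12/(N(N+1)) * sum(R_i^2/n_i) - 3(N+1)
     = 12/(14*15) * (42^2/5 + 43^2/4 + 20^2/5) - 3*15
     = 0.057143 * 895.05 - 45
     = 6.145714.
Step 4: Ties present; correction factor C = 1 - 24/(14^3 - 14) = 0.991209. Corrected H = 6.145714 / 0.991209 = 6.200222.
Step 5: Under H0, H ~ chi^2(2); p-value = 0.045044.
Step 6: alpha = 0.1. reject H0.

H = 6.2002, df = 2, p = 0.045044, reject H0.


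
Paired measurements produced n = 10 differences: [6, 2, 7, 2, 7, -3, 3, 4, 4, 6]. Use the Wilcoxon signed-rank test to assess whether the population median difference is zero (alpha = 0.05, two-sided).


Step 1: Drop any zero differences (none here) and take |d_i|.
|d| = [6, 2, 7, 2, 7, 3, 3, 4, 4, 6]
Step 2: Midrank |d_i| (ties get averaged ranks).
ranks: |6|->7.5, |2|->1.5, |7|->9.5, |2|->1.5, |7|->9.5, |3|->3.5, |3|->3.5, |4|->5.5, |4|->5.5, |6|->7.5
Step 3: Attach original signs; sum ranks with positive sign and with negative sign.
W+ = 7.5 + 1.5 + 9.5 + 1.5 + 9.5 + 3.5 + 5.5 + 5.5 + 7.5 = 51.5
W- = 3.5 = 3.5
(Check: W+ + W- = 55 should equal n(n+1)/2 = 55.)
Step 4: Test statistic W = min(W+, W-) = 3.5.
Step 5: Ties in |d|, so use the tie-corrected normal approximation.
        E[W] = n(n+1)/4 = 10*11/4 = 27.5.
        Tie groups: |d|=2 (t=2), |d|=3 (t=2), |d|=4 (t=2), |d|=6 (t=2), |d|=7 (t=2); sum(t^3 - t) = 30.
        Var[W] = n(n+1)(2n+1)/24 - sum(t^3-t)/48 = 2310/24 - 30/48 = 95.625.
        z = (W - E[W]) / sqrt(Var[W]) = (3.5 - 27.5) / 9.7788 = -2.4543.
        Two-sided p = 2*Phi(z) = 0.014116.
Step 6: alpha = 0.05. reject H0.

W+ = 51.5, W- = 3.5, W = min = 3.5, p = 0.014116, reject H0.


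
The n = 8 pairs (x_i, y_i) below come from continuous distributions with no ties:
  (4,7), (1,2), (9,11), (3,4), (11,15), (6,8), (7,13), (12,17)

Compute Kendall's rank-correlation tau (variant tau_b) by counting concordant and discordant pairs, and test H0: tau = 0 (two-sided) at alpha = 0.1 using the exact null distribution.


Step 1: Enumerate the 28 unordered pairs (i,j) with i<j and classify each by sign(x_j-x_i) * sign(y_j-y_i).
  (1,2):dx=-3,dy=-5->C; (1,3):dx=+5,dy=+4->C; (1,4):dx=-1,dy=-3->C; (1,5):dx=+7,dy=+8->C
  (1,6):dx=+2,dy=+1->C; (1,7):dx=+3,dy=+6->C; (1,8):dx=+8,dy=+10->C; (2,3):dx=+8,dy=+9->C
  (2,4):dx=+2,dy=+2->C; (2,5):dx=+10,dy=+13->C; (2,6):dx=+5,dy=+6->C; (2,7):dx=+6,dy=+11->C
  (2,8):dx=+11,dy=+15->C; (3,4):dx=-6,dy=-7->C; (3,5):dx=+2,dy=+4->C; (3,6):dx=-3,dy=-3->C
  (3,7):dx=-2,dy=+2->D; (3,8):dx=+3,dy=+6->C; (4,5):dx=+8,dy=+11->C; (4,6):dx=+3,dy=+4->C
  (4,7):dx=+4,dy=+9->C; (4,8):dx=+9,dy=+13->C; (5,6):dx=-5,dy=-7->C; (5,7):dx=-4,dy=-2->C
  (5,8):dx=+1,dy=+2->C; (6,7):dx=+1,dy=+5->C; (6,8):dx=+6,dy=+9->C; (7,8):dx=+5,dy=+4->C
Step 2: C = 27, D = 1, total pairs = 28.
Step 3: tau = (C - D)/(n(n-1)/2) = (27 - 1)/28 = 0.928571.
Step 4: Exact two-sided p-value (enumerate n! = 40320 permutations of y under H0): p = 0.000397.
Step 5: alpha = 0.1. reject H0.

tau_b = 0.9286 (C=27, D=1), p = 0.000397, reject H0.


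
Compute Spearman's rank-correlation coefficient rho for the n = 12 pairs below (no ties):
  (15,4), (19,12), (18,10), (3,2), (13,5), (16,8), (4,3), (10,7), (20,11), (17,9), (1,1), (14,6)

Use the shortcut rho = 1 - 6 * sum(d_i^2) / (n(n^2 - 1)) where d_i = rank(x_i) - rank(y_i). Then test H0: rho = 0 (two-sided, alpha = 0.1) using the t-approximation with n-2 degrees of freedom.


Step 1: Rank x and y separately (midranks; no ties here).
rank(x): 15->7, 19->11, 18->10, 3->2, 13->5, 16->8, 4->3, 10->4, 20->12, 17->9, 1->1, 14->6
rank(y): 4->4, 12->12, 10->10, 2->2, 5->5, 8->8, 3->3, 7->7, 11->11, 9->9, 1->1, 6->6
Step 2: d_i = R_x(i) - R_y(i); compute d_i^2.
  (7-4)^2=9, (11-12)^2=1, (10-10)^2=0, (2-2)^2=0, (5-5)^2=0, (8-8)^2=0, (3-3)^2=0, (4-7)^2=9, (12-11)^2=1, (9-9)^2=0, (1-1)^2=0, (6-6)^2=0
sum(d^2) = 20.
Step 3: rho = 1 - 6*20 / (12*(12^2 - 1)) = 1 - 120/1716 = 0.930070.
Step 4: Under H0, t = rho * sqrt((n-2)/(1-rho^2)) = 8.0057 ~ t(10).
Step 5: Two-sided p-value from the t-distribution with 10 df = 0.000012.
Step 6: alpha = 0.1. reject H0.

rho = 0.9301, p = 0.000012, reject H0 at alpha = 0.1.


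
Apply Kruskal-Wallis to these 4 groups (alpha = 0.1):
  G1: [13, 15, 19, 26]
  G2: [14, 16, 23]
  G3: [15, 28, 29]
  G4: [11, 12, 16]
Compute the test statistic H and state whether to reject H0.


Step 1: Combine all N = 13 observations and assign midranks.
sorted (value, group, rank): (11,G4,1), (12,G4,2), (13,G1,3), (14,G2,4), (15,G1,5.5), (15,G3,5.5), (16,G2,7.5), (16,G4,7.5), (19,G1,9), (23,G2,10), (26,G1,11), (28,G3,12), (29,G3,13)
Step 2: Sum ranks within each group.
R_1 = 28.5 (n_1 = 4)
R_2 = 21.5 (n_2 = 3)
R_3 = 30.5 (n_3 = 3)
R_4 = 10.5 (n_4 = 3)
Step 3: H = 12/(N(N+1)) * sum(R_i^2/n_i) - 3(N+1)
     = 12/(13*14) * (28.5^2/4 + 21.5^2/3 + 30.5^2/3 + 10.5^2/3) - 3*14
     = 0.065934 * 703.979 - 42
     = 4.416209.
Step 4: Ties present; correction factor C = 1 - 12/(13^3 - 13) = 0.994505. Corrected H = 4.416209 / 0.994505 = 4.440608.
Step 5: Under H0, H ~ chi^2(3); p-value = 0.217650.
Step 6: alpha = 0.1. fail to reject H0.

H = 4.4406, df = 3, p = 0.217650, fail to reject H0.


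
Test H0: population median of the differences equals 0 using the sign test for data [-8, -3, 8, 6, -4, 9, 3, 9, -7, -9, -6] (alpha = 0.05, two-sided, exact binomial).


Step 1: Discard zero differences. Original n = 11; n_eff = number of nonzero differences = 11.
Nonzero differences (with sign): -8, -3, +8, +6, -4, +9, +3, +9, -7, -9, -6
Step 2: Count signs: positive = 5, negative = 6.
Step 3: Under H0: P(positive) = 0.5, so the number of positives S ~ Bin(11, 0.5).
Step 4: Two-sided exact p-value = sum of Bin(11,0.5) probabilities at or below the observed probability = 1.000000.
Step 5: alpha = 0.05. fail to reject H0.

n_eff = 11, pos = 5, neg = 6, p = 1.000000, fail to reject H0.


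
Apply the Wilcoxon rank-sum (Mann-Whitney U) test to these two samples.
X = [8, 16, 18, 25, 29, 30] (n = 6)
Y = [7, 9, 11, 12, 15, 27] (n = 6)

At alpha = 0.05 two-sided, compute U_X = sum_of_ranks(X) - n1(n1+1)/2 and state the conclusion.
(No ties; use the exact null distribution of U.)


Step 1: Combine and sort all 12 observations; assign midranks.
sorted (value, group): (7,Y), (8,X), (9,Y), (11,Y), (12,Y), (15,Y), (16,X), (18,X), (25,X), (27,Y), (29,X), (30,X)
ranks: 7->1, 8->2, 9->3, 11->4, 12->5, 15->6, 16->7, 18->8, 25->9, 27->10, 29->11, 30->12
Step 2: Rank sum for X: R1 = 2 + 7 + 8 + 9 + 11 + 12 = 49.
Step 3: U_X = R1 - n1(n1+1)/2 = 49 - 6*7/2 = 49 - 21 = 28.
       U_Y = n1*n2 - U_X = 36 - 28 = 8.
Step 4: No ties, so the exact null distribution of U (based on enumerating the C(12,6) = 924 equally likely rank assignments) gives the two-sided p-value.
Step 5: p-value = 0.132035; compare to alpha = 0.05. fail to reject H0.

U_X = 28, p = 0.132035, fail to reject H0 at alpha = 0.05.


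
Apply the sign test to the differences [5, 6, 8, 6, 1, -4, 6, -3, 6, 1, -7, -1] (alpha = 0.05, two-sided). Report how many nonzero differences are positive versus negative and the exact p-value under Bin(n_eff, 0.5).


Step 1: Discard zero differences. Original n = 12; n_eff = number of nonzero differences = 12.
Nonzero differences (with sign): +5, +6, +8, +6, +1, -4, +6, -3, +6, +1, -7, -1
Step 2: Count signs: positive = 8, negative = 4.
Step 3: Under H0: P(positive) = 0.5, so the number of positives S ~ Bin(12, 0.5).
Step 4: Two-sided exact p-value = sum of Bin(12,0.5) probabilities at or below the observed probability = 0.387695.
Step 5: alpha = 0.05. fail to reject H0.

n_eff = 12, pos = 8, neg = 4, p = 0.387695, fail to reject H0.


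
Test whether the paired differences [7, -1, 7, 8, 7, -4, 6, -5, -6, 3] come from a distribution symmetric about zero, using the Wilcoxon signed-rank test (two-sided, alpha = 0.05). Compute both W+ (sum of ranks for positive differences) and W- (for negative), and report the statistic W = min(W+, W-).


Step 1: Drop any zero differences (none here) and take |d_i|.
|d| = [7, 1, 7, 8, 7, 4, 6, 5, 6, 3]
Step 2: Midrank |d_i| (ties get averaged ranks).
ranks: |7|->8, |1|->1, |7|->8, |8|->10, |7|->8, |4|->3, |6|->5.5, |5|->4, |6|->5.5, |3|->2
Step 3: Attach original signs; sum ranks with positive sign and with negative sign.
W+ = 8 + 8 + 10 + 8 + 5.5 + 2 = 41.5
W- = 1 + 3 + 4 + 5.5 = 13.5
(Check: W+ + W- = 55 should equal n(n+1)/2 = 55.)
Step 4: Test statistic W = min(W+, W-) = 13.5.
Step 5: Ties in |d|, so use the tie-corrected normal approximation.
        E[W] = n(n+1)/4 = 10*11/4 = 27.5.
        Tie groups: |d|=6 (t=2), |d|=7 (t=3); sum(t^3 - t) = 30.
        Var[W] = n(n+1)(2n+1)/24 - sum(t^3-t)/48 = 2310/24 - 30/48 = 95.625.
        z = (W - E[W]) / sqrt(Var[W]) = (13.5 - 27.5) / 9.7788 = -1.4317.
        Two-sided p = 2*Phi(z) = 0.152239.
Step 6: alpha = 0.05. fail to reject H0.

W+ = 41.5, W- = 13.5, W = min = 13.5, p = 0.152239, fail to reject H0.


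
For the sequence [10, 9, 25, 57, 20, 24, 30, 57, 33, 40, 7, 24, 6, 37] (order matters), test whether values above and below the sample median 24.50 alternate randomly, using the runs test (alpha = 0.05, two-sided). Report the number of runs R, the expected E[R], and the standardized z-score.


Step 1: Compute median = 24.50; label A = above, B = below.
Labels in order: BBAABBAAAABBBA  (n_A = 7, n_B = 7)
Step 2: Count runs R = 6.
Step 3: Under H0 (random ordering), E[R] = 2*n_A*n_B/(n_A+n_B) + 1 = 2*7*7/14 + 1 = 8.0000.
        Var[R] = 2*n_A*n_B*(2*n_A*n_B - n_A - n_B) / ((n_A+n_B)^2 * (n_A+n_B-1)) = 8232/2548 = 3.2308.
        SD[R] = 1.7974.
Step 4: Continuity-corrected z = (R + 0.5 - E[R]) / SD[R] = (6 + 0.5 - 8.0000) / 1.7974 = -0.8345.
Step 5: Two-sided p-value via normal approximation = 2*(1 - Phi(|z|)) = 0.403986.
Step 6: alpha = 0.05. fail to reject H0.

R = 6, z = -0.8345, p = 0.403986, fail to reject H0.


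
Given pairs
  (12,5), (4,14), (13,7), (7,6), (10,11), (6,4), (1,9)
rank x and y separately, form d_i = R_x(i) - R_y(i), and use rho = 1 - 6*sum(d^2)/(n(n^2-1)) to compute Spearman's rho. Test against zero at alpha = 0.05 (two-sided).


Step 1: Rank x and y separately (midranks; no ties here).
rank(x): 12->6, 4->2, 13->7, 7->4, 10->5, 6->3, 1->1
rank(y): 5->2, 14->7, 7->4, 6->3, 11->6, 4->1, 9->5
Step 2: d_i = R_x(i) - R_y(i); compute d_i^2.
  (6-2)^2=16, (2-7)^2=25, (7-4)^2=9, (4-3)^2=1, (5-6)^2=1, (3-1)^2=4, (1-5)^2=16
sum(d^2) = 72.
Step 3: rho = 1 - 6*72 / (7*(7^2 - 1)) = 1 - 432/336 = -0.285714.
Step 4: Under H0, t = rho * sqrt((n-2)/(1-rho^2)) = -0.6667 ~ t(5).
Step 5: Two-sided p-value from the t-distribution with 5 df = 0.534509.
Step 6: alpha = 0.05. fail to reject H0.

rho = -0.2857, p = 0.534509, fail to reject H0 at alpha = 0.05.


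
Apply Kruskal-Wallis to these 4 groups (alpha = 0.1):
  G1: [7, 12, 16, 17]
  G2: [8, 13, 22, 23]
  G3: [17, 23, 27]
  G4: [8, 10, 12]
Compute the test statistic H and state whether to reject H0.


Step 1: Combine all N = 14 observations and assign midranks.
sorted (value, group, rank): (7,G1,1), (8,G2,2.5), (8,G4,2.5), (10,G4,4), (12,G1,5.5), (12,G4,5.5), (13,G2,7), (16,G1,8), (17,G1,9.5), (17,G3,9.5), (22,G2,11), (23,G2,12.5), (23,G3,12.5), (27,G3,14)
Step 2: Sum ranks within each group.
R_1 = 24 (n_1 = 4)
R_2 = 33 (n_2 = 4)
R_3 = 36 (n_3 = 3)
R_4 = 12 (n_4 = 3)
Step 3: H = 12/(N(N+1)) * sum(R_i^2/n_i) - 3(N+1)
     = 12/(14*15) * (24^2/4 + 33^2/4 + 36^2/3 + 12^2/3) - 3*15
     = 0.057143 * 896.25 - 45
     = 6.214286.
Step 4: Ties present; correction factor C = 1 - 24/(14^3 - 14) = 0.991209. Corrected H = 6.214286 / 0.991209 = 6.269401.
Step 5: Under H0, H ~ chi^2(3); p-value = 0.099214.
Step 6: alpha = 0.1. reject H0.

H = 6.2694, df = 3, p = 0.099214, reject H0.


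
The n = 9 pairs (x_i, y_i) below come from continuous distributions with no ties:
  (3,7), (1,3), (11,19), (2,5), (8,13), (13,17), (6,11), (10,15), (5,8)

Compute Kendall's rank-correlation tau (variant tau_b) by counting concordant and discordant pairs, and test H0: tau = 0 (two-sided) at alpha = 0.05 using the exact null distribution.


Step 1: Enumerate the 36 unordered pairs (i,j) with i<j and classify each by sign(x_j-x_i) * sign(y_j-y_i).
  (1,2):dx=-2,dy=-4->C; (1,3):dx=+8,dy=+12->C; (1,4):dx=-1,dy=-2->C; (1,5):dx=+5,dy=+6->C
  (1,6):dx=+10,dy=+10->C; (1,7):dx=+3,dy=+4->C; (1,8):dx=+7,dy=+8->C; (1,9):dx=+2,dy=+1->C
  (2,3):dx=+10,dy=+16->C; (2,4):dx=+1,dy=+2->C; (2,5):dx=+7,dy=+10->C; (2,6):dx=+12,dy=+14->C
  (2,7):dx=+5,dy=+8->C; (2,8):dx=+9,dy=+12->C; (2,9):dx=+4,dy=+5->C; (3,4):dx=-9,dy=-14->C
  (3,5):dx=-3,dy=-6->C; (3,6):dx=+2,dy=-2->D; (3,7):dx=-5,dy=-8->C; (3,8):dx=-1,dy=-4->C
  (3,9):dx=-6,dy=-11->C; (4,5):dx=+6,dy=+8->C; (4,6):dx=+11,dy=+12->C; (4,7):dx=+4,dy=+6->C
  (4,8):dx=+8,dy=+10->C; (4,9):dx=+3,dy=+3->C; (5,6):dx=+5,dy=+4->C; (5,7):dx=-2,dy=-2->C
  (5,8):dx=+2,dy=+2->C; (5,9):dx=-3,dy=-5->C; (6,7):dx=-7,dy=-6->C; (6,8):dx=-3,dy=-2->C
  (6,9):dx=-8,dy=-9->C; (7,8):dx=+4,dy=+4->C; (7,9):dx=-1,dy=-3->C; (8,9):dx=-5,dy=-7->C
Step 2: C = 35, D = 1, total pairs = 36.
Step 3: tau = (C - D)/(n(n-1)/2) = (35 - 1)/36 = 0.944444.
Step 4: Exact two-sided p-value (enumerate n! = 362880 permutations of y under H0): p = 0.000050.
Step 5: alpha = 0.05. reject H0.

tau_b = 0.9444 (C=35, D=1), p = 0.000050, reject H0.


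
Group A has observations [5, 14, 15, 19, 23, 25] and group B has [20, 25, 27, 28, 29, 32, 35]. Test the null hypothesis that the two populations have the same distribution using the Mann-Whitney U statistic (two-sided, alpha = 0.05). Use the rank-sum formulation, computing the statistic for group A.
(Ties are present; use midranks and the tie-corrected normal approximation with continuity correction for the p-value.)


Step 1: Combine and sort all 13 observations; assign midranks.
sorted (value, group): (5,X), (14,X), (15,X), (19,X), (20,Y), (23,X), (25,X), (25,Y), (27,Y), (28,Y), (29,Y), (32,Y), (35,Y)
ranks: 5->1, 14->2, 15->3, 19->4, 20->5, 23->6, 25->7.5, 25->7.5, 27->9, 28->10, 29->11, 32->12, 35->13
Step 2: Rank sum for X: R1 = 1 + 2 + 3 + 4 + 6 + 7.5 = 23.5.
Step 3: U_X = R1 - n1(n1+1)/2 = 23.5 - 6*7/2 = 23.5 - 21 = 2.5.
       U_Y = n1*n2 - U_X = 42 - 2.5 = 39.5.
Step 4: Ties are present, so use the tie-corrected normal approximation (with continuity correction) for the p-value.
Step 5: p-value = 0.010025; compare to alpha = 0.05. reject H0.

U_X = 2.5, p = 0.010025, reject H0 at alpha = 0.05.


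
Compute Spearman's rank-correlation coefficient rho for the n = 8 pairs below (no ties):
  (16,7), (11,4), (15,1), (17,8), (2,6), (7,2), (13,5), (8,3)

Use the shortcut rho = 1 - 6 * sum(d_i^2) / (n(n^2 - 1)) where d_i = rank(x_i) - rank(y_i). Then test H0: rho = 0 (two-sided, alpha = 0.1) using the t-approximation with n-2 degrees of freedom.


Step 1: Rank x and y separately (midranks; no ties here).
rank(x): 16->7, 11->4, 15->6, 17->8, 2->1, 7->2, 13->5, 8->3
rank(y): 7->7, 4->4, 1->1, 8->8, 6->6, 2->2, 5->5, 3->3
Step 2: d_i = R_x(i) - R_y(i); compute d_i^2.
  (7-7)^2=0, (4-4)^2=0, (6-1)^2=25, (8-8)^2=0, (1-6)^2=25, (2-2)^2=0, (5-5)^2=0, (3-3)^2=0
sum(d^2) = 50.
Step 3: rho = 1 - 6*50 / (8*(8^2 - 1)) = 1 - 300/504 = 0.404762.
Step 4: Under H0, t = rho * sqrt((n-2)/(1-rho^2)) = 1.0842 ~ t(6).
Step 5: Two-sided p-value from the t-distribution with 6 df = 0.319889.
Step 6: alpha = 0.1. fail to reject H0.

rho = 0.4048, p = 0.319889, fail to reject H0 at alpha = 0.1.


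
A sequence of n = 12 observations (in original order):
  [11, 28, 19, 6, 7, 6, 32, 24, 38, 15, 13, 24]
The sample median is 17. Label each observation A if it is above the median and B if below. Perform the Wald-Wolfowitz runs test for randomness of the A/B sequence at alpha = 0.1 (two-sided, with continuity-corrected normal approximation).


Step 1: Compute median = 17; label A = above, B = below.
Labels in order: BAABBBAAABBA  (n_A = 6, n_B = 6)
Step 2: Count runs R = 6.
Step 3: Under H0 (random ordering), E[R] = 2*n_A*n_B/(n_A+n_B) + 1 = 2*6*6/12 + 1 = 7.0000.
        Var[R] = 2*n_A*n_B*(2*n_A*n_B - n_A - n_B) / ((n_A+n_B)^2 * (n_A+n_B-1)) = 4320/1584 = 2.7273.
        SD[R] = 1.6514.
Step 4: Continuity-corrected z = (R + 0.5 - E[R]) / SD[R] = (6 + 0.5 - 7.0000) / 1.6514 = -0.3028.
Step 5: Two-sided p-value via normal approximation = 2*(1 - Phi(|z|)) = 0.762069.
Step 6: alpha = 0.1. fail to reject H0.

R = 6, z = -0.3028, p = 0.762069, fail to reject H0.


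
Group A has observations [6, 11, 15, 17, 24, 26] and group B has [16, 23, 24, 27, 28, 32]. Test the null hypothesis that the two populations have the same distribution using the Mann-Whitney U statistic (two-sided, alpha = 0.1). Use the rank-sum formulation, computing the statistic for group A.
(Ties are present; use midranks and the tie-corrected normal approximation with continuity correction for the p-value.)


Step 1: Combine and sort all 12 observations; assign midranks.
sorted (value, group): (6,X), (11,X), (15,X), (16,Y), (17,X), (23,Y), (24,X), (24,Y), (26,X), (27,Y), (28,Y), (32,Y)
ranks: 6->1, 11->2, 15->3, 16->4, 17->5, 23->6, 24->7.5, 24->7.5, 26->9, 27->10, 28->11, 32->12
Step 2: Rank sum for X: R1 = 1 + 2 + 3 + 5 + 7.5 + 9 = 27.5.
Step 3: U_X = R1 - n1(n1+1)/2 = 27.5 - 6*7/2 = 27.5 - 21 = 6.5.
       U_Y = n1*n2 - U_X = 36 - 6.5 = 29.5.
Step 4: Ties are present, so use the tie-corrected normal approximation (with continuity correction) for the p-value.
Step 5: p-value = 0.077648; compare to alpha = 0.1. reject H0.

U_X = 6.5, p = 0.077648, reject H0 at alpha = 0.1.


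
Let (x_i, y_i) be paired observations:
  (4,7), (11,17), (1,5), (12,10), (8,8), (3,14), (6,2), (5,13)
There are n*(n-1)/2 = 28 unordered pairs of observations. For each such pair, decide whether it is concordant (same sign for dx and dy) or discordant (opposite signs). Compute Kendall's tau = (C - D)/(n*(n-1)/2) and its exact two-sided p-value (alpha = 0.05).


Step 1: Enumerate the 28 unordered pairs (i,j) with i<j and classify each by sign(x_j-x_i) * sign(y_j-y_i).
  (1,2):dx=+7,dy=+10->C; (1,3):dx=-3,dy=-2->C; (1,4):dx=+8,dy=+3->C; (1,5):dx=+4,dy=+1->C
  (1,6):dx=-1,dy=+7->D; (1,7):dx=+2,dy=-5->D; (1,8):dx=+1,dy=+6->C; (2,3):dx=-10,dy=-12->C
  (2,4):dx=+1,dy=-7->D; (2,5):dx=-3,dy=-9->C; (2,6):dx=-8,dy=-3->C; (2,7):dx=-5,dy=-15->C
  (2,8):dx=-6,dy=-4->C; (3,4):dx=+11,dy=+5->C; (3,5):dx=+7,dy=+3->C; (3,6):dx=+2,dy=+9->C
  (3,7):dx=+5,dy=-3->D; (3,8):dx=+4,dy=+8->C; (4,5):dx=-4,dy=-2->C; (4,6):dx=-9,dy=+4->D
  (4,7):dx=-6,dy=-8->C; (4,8):dx=-7,dy=+3->D; (5,6):dx=-5,dy=+6->D; (5,7):dx=-2,dy=-6->C
  (5,8):dx=-3,dy=+5->D; (6,7):dx=+3,dy=-12->D; (6,8):dx=+2,dy=-1->D; (7,8):dx=-1,dy=+11->D
Step 2: C = 17, D = 11, total pairs = 28.
Step 3: tau = (C - D)/(n(n-1)/2) = (17 - 11)/28 = 0.214286.
Step 4: Exact two-sided p-value (enumerate n! = 40320 permutations of y under H0): p = 0.548413.
Step 5: alpha = 0.05. fail to reject H0.

tau_b = 0.2143 (C=17, D=11), p = 0.548413, fail to reject H0.


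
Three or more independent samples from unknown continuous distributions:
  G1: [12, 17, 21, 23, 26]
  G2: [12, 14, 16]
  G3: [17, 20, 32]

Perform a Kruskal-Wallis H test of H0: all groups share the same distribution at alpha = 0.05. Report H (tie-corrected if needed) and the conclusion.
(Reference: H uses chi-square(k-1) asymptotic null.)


Step 1: Combine all N = 11 observations and assign midranks.
sorted (value, group, rank): (12,G1,1.5), (12,G2,1.5), (14,G2,3), (16,G2,4), (17,G1,5.5), (17,G3,5.5), (20,G3,7), (21,G1,8), (23,G1,9), (26,G1,10), (32,G3,11)
Step 2: Sum ranks within each group.
R_1 = 34 (n_1 = 5)
R_2 = 8.5 (n_2 = 3)
R_3 = 23.5 (n_3 = 3)
Step 3: H = 12/(N(N+1)) * sum(R_i^2/n_i) - 3(N+1)
     = 12/(11*12) * (34^2/5 + 8.5^2/3 + 23.5^2/3) - 3*12
     = 0.090909 * 439.367 - 36
     = 3.942424.
Step 4: Ties present; correction factor C = 1 - 12/(11^3 - 11) = 0.990909. Corrected H = 3.942424 / 0.990909 = 3.978593.
Step 5: Under H0, H ~ chi^2(2); p-value = 0.136792.
Step 6: alpha = 0.05. fail to reject H0.

H = 3.9786, df = 2, p = 0.136792, fail to reject H0.


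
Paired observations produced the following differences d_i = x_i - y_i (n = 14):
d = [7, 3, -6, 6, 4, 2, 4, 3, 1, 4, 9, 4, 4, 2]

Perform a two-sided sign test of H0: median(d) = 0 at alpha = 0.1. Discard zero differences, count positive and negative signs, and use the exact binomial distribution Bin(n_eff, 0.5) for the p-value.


Step 1: Discard zero differences. Original n = 14; n_eff = number of nonzero differences = 14.
Nonzero differences (with sign): +7, +3, -6, +6, +4, +2, +4, +3, +1, +4, +9, +4, +4, +2
Step 2: Count signs: positive = 13, negative = 1.
Step 3: Under H0: P(positive) = 0.5, so the number of positives S ~ Bin(14, 0.5).
Step 4: Two-sided exact p-value = sum of Bin(14,0.5) probabilities at or below the observed probability = 0.001831.
Step 5: alpha = 0.1. reject H0.

n_eff = 14, pos = 13, neg = 1, p = 0.001831, reject H0.


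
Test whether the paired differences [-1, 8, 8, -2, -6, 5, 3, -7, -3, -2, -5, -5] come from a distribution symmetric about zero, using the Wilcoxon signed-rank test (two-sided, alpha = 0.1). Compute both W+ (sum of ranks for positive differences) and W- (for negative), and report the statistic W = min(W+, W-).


Step 1: Drop any zero differences (none here) and take |d_i|.
|d| = [1, 8, 8, 2, 6, 5, 3, 7, 3, 2, 5, 5]
Step 2: Midrank |d_i| (ties get averaged ranks).
ranks: |1|->1, |8|->11.5, |8|->11.5, |2|->2.5, |6|->9, |5|->7, |3|->4.5, |7|->10, |3|->4.5, |2|->2.5, |5|->7, |5|->7
Step 3: Attach original signs; sum ranks with positive sign and with negative sign.
W+ = 11.5 + 11.5 + 7 + 4.5 = 34.5
W- = 1 + 2.5 + 9 + 10 + 4.5 + 2.5 + 7 + 7 = 43.5
(Check: W+ + W- = 78 should equal n(n+1)/2 = 78.)
Step 4: Test statistic W = min(W+, W-) = 34.5.
Step 5: Ties in |d|, so use the tie-corrected normal approximation.
        E[W] = n(n+1)/4 = 12*13/4 = 39.
        Tie groups: |d|=2 (t=2), |d|=3 (t=2), |d|=5 (t=3), |d|=8 (t=2); sum(t^3 - t) = 42.
        Var[W] = n(n+1)(2n+1)/24 - sum(t^3-t)/48 = 3900/24 - 42/48 = 161.625.
        z = (W - E[W]) / sqrt(Var[W]) = (34.5 - 39) / 12.7132 = -0.3540.
        Two-sided p = 2*Phi(z) = 0.723366.
Step 6: alpha = 0.1. fail to reject H0.

W+ = 34.5, W- = 43.5, W = min = 34.5, p = 0.723366, fail to reject H0.


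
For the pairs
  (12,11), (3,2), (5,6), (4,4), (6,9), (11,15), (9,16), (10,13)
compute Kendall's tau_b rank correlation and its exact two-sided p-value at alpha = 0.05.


Step 1: Enumerate the 28 unordered pairs (i,j) with i<j and classify each by sign(x_j-x_i) * sign(y_j-y_i).
  (1,2):dx=-9,dy=-9->C; (1,3):dx=-7,dy=-5->C; (1,4):dx=-8,dy=-7->C; (1,5):dx=-6,dy=-2->C
  (1,6):dx=-1,dy=+4->D; (1,7):dx=-3,dy=+5->D; (1,8):dx=-2,dy=+2->D; (2,3):dx=+2,dy=+4->C
  (2,4):dx=+1,dy=+2->C; (2,5):dx=+3,dy=+7->C; (2,6):dx=+8,dy=+13->C; (2,7):dx=+6,dy=+14->C
  (2,8):dx=+7,dy=+11->C; (3,4):dx=-1,dy=-2->C; (3,5):dx=+1,dy=+3->C; (3,6):dx=+6,dy=+9->C
  (3,7):dx=+4,dy=+10->C; (3,8):dx=+5,dy=+7->C; (4,5):dx=+2,dy=+5->C; (4,6):dx=+7,dy=+11->C
  (4,7):dx=+5,dy=+12->C; (4,8):dx=+6,dy=+9->C; (5,6):dx=+5,dy=+6->C; (5,7):dx=+3,dy=+7->C
  (5,8):dx=+4,dy=+4->C; (6,7):dx=-2,dy=+1->D; (6,8):dx=-1,dy=-2->C; (7,8):dx=+1,dy=-3->D
Step 2: C = 23, D = 5, total pairs = 28.
Step 3: tau = (C - D)/(n(n-1)/2) = (23 - 5)/28 = 0.642857.
Step 4: Exact two-sided p-value (enumerate n! = 40320 permutations of y under H0): p = 0.031151.
Step 5: alpha = 0.05. reject H0.

tau_b = 0.6429 (C=23, D=5), p = 0.031151, reject H0.


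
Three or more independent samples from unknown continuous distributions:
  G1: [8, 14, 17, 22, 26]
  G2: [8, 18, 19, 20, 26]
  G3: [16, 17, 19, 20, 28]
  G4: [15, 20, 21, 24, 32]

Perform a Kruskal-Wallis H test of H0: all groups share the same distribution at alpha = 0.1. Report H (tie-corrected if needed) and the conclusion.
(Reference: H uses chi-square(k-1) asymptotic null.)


Step 1: Combine all N = 20 observations and assign midranks.
sorted (value, group, rank): (8,G1,1.5), (8,G2,1.5), (14,G1,3), (15,G4,4), (16,G3,5), (17,G1,6.5), (17,G3,6.5), (18,G2,8), (19,G2,9.5), (19,G3,9.5), (20,G2,12), (20,G3,12), (20,G4,12), (21,G4,14), (22,G1,15), (24,G4,16), (26,G1,17.5), (26,G2,17.5), (28,G3,19), (32,G4,20)
Step 2: Sum ranks within each group.
R_1 = 43.5 (n_1 = 5)
R_2 = 48.5 (n_2 = 5)
R_3 = 52 (n_3 = 5)
R_4 = 66 (n_4 = 5)
Step 3: H = 12/(N(N+1)) * sum(R_i^2/n_i) - 3(N+1)
     = 12/(20*21) * (43.5^2/5 + 48.5^2/5 + 52^2/5 + 66^2/5) - 3*21
     = 0.028571 * 2260.9 - 63
     = 1.597143.
Step 4: Ties present; correction factor C = 1 - 48/(20^3 - 20) = 0.993985. Corrected H = 1.597143 / 0.993985 = 1.606808.
Step 5: Under H0, H ~ chi^2(3); p-value = 0.657847.
Step 6: alpha = 0.1. fail to reject H0.

H = 1.6068, df = 3, p = 0.657847, fail to reject H0.
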